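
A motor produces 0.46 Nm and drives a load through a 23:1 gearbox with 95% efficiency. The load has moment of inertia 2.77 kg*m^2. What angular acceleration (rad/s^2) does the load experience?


tau_out = tau_motor * N * eta
= 0.46 * 23 * 0.95 = 10.051 Nm
alpha = tau_out / I = 10.051 / 2.77
= 3.6285 rad/s^2


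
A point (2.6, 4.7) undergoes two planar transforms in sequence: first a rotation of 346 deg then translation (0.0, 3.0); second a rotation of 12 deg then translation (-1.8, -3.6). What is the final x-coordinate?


After transform 1:
x1 = cos(346)*2.6 - sin(346)*4.7 + 0.0 = 3.6598
y1 = sin(346)*2.6 + cos(346)*4.7 + 3.0 = 6.9314
After transform 2:
x2 = cos(12)*3.6598 - sin(12)*6.9314 + -1.8
= 0.3387


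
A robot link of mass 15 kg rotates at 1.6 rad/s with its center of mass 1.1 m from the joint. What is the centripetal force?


F = m * omega^2 * r
= 15 * 1.6^2 * 1.1
= 15 * 2.56 * 1.1
= 42.24 N


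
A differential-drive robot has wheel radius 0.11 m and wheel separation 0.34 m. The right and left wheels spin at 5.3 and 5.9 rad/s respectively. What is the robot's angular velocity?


vR = r*wR = 0.11*5.3 = 0.583 m/s
vL = r*wL = 0.11*5.9 = 0.649 m/s
v = (vR+vL)/2 = 0.616 m/s
omega = (vR-vL)/L = -0.1941 rad/s
angular velocity = -0.1941 rad/s


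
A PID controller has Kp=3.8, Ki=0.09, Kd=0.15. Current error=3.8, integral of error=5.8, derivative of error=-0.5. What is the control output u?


u = Kp*e + Ki*int(e) + Kd*de/dt
= 3.8*3.8 + 0.09*5.8 + 0.15*(-0.5)
= 14.44 + 0.522 + -0.075
= 14.887


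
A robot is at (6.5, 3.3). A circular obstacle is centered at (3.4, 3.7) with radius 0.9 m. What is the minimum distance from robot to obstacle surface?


center_dist = sqrt((6.5-3.4)^2 + (3.3-3.7)^2)
= sqrt(9.61 + 0.16)
= 3.1257
min_dist = center_dist - radius = 3.1257 - 0.9 = 2.2257 m


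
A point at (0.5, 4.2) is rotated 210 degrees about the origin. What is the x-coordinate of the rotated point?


x' = x*cos(theta) - y*sin(theta)
cos(210 deg) = -0.866, sin(210 deg) = -0.5
x' = 0.5 * -0.866 - 4.2 * -0.5
= -0.433 - -2.1
= 1.667


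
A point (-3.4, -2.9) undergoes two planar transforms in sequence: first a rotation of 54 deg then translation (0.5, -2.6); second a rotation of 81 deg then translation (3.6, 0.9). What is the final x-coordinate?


After transform 1:
x1 = cos(54)*-3.4 - sin(54)*-2.9 + 0.5 = 0.8477
y1 = sin(54)*-3.4 + cos(54)*-2.9 + -2.6 = -7.0552
After transform 2:
x2 = cos(81)*0.8477 - sin(81)*-7.0552 + 3.6
= 10.701


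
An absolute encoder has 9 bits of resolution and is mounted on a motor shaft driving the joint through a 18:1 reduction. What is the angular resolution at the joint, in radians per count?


counts = 2^9 = 512
effective counts at joint = 512 * 18 = 9216
resolution = 2*pi / 9216
= 6.8177e-04 rad/count


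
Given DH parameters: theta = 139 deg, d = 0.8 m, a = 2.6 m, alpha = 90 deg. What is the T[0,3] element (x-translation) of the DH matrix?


T[0,3] = a * cos(theta)
= 2.6 * cos(139 deg)
= 2.6 * -0.7547
= -1.9622


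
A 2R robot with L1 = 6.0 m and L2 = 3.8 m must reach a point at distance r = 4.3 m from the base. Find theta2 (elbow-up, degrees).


cos(theta2) = (r^2 - L1^2 - L2^2) / (2*L1*L2)
cos(theta2) = (18.49 - 36.0 - 14.44) / 45.6
cos(theta2) = -0.700658
theta2 = 134.4798 degrees


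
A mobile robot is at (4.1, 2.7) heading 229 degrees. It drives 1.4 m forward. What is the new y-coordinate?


y_new = y0 + d*sin(theta)
= 2.7 + 1.4*sin(229)
= 2.7 + -1.0566
= 1.6434


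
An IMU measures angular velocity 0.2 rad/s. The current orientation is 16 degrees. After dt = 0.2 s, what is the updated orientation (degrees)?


delta_theta = w * dt = 0.2 * 0.2 = 0.04 rad
= 2.2918 deg
theta_new = 16 + 2.2918 = 18.2918 deg


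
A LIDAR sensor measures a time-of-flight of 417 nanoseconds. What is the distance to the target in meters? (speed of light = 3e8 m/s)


tof = 417 ns = 4.17e-07 s
dist = c * tof / 2
= 3e8 * 4.17e-07 / 2
= 62.55 m


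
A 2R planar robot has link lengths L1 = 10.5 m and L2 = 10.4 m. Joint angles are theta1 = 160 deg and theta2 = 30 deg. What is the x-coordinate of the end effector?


Convert angles to radians: theta1 = 2.7925, theta2 = 0.5236
x = L1*cos(theta1) + L2*cos(theta1+theta2)
x = -9.8668 + -10.242
x = -20.1088


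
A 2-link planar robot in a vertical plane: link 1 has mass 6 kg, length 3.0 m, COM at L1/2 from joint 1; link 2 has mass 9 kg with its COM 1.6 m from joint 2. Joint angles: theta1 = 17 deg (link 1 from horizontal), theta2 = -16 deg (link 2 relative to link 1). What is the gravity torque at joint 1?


Horizontal distance from joint 1 to link-1 COM:
  x_c1 = (L1/2)*cos(t1) = 1.5 * 0.9563 = 1.4345 m
Horizontal distance from joint 1 to link-2 COM:
  x_c2 = L1*cos(t1) + Lc2*cos(t1+t2)
       = 3.0*0.9563 + 1.6*0.9998 = 4.4687 m
tau1 = m1*g*x_c1 + m2*g*x_c2
     = 6*9.81*1.4345 + 9*9.81*4.4687
     = 84.4321 + 394.5389
     = 478.9711 Nm


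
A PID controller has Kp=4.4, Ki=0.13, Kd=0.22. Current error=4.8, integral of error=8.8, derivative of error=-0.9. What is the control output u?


u = Kp*e + Ki*int(e) + Kd*de/dt
= 4.4*4.8 + 0.13*8.8 + 0.22*(-0.9)
= 21.12 + 1.144 + -0.198
= 22.066


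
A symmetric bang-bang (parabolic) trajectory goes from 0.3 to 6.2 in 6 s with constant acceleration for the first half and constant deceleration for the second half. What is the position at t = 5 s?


Symmetric rest-to-rest: each phase covers (pf-p0)/2 in time T/2. 0.5*a*(T/2)^2 = (pf-p0)/2 => a = 4*(pf-p0)/T^2
a = 4*(6.2-0.3)/6^2 = 0.6556
t = 5 is in the deceleration phase (t > T/2).
p = pf - 0.5*a*(T-t)^2 = 6.2 - 0.5*0.6556*1^2
= 5.8722


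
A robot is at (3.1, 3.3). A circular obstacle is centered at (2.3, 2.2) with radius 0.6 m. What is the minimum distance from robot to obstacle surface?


center_dist = sqrt((3.1-2.3)^2 + (3.3-2.2)^2)
= sqrt(0.64 + 1.21)
= 1.3601
min_dist = center_dist - radius = 1.3601 - 0.6 = 0.7601 m


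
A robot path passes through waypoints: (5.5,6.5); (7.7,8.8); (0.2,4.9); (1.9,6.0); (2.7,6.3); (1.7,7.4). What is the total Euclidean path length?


Segment lengths:
  seg1 = sqrt((2.2)^2 + (2.3)^2) = 3.1828
  seg2 = sqrt((-7.5)^2 + (-3.9)^2) = 8.4534
  seg3 = sqrt((1.7)^2 + (1.1)^2) = 2.0248
  seg4 = sqrt((0.8)^2 + (0.3)^2) = 0.8544
  seg5 = sqrt((-1.0)^2 + (1.1)^2) = 1.4866
Total = 16.002


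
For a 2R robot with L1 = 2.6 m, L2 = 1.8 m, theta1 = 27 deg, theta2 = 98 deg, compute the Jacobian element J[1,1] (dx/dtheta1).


J[1,1] = -L1*sin(t1) - L2*sin(t1+t2)
= -2.6*sin(27) - 1.8*sin(125)
= -2.6548


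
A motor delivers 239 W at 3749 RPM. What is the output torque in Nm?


omega = 3749 * 2*pi/60 = 392.5944 rad/s
tau = P / omega = 239 / 392.5944
= 0.6088 Nm


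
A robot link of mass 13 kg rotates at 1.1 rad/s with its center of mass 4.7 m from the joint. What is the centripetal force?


F = m * omega^2 * r
= 13 * 1.1^2 * 4.7
= 13 * 1.21 * 4.7
= 73.931 N


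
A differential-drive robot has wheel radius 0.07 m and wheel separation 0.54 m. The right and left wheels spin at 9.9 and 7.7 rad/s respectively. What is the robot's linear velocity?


vR = r*wR = 0.07*9.9 = 0.693 m/s
vL = r*wL = 0.07*7.7 = 0.539 m/s
v = (vR+vL)/2 = 0.616 m/s
omega = (vR-vL)/L = 0.2852 rad/s
linear velocity = 0.616 m/s


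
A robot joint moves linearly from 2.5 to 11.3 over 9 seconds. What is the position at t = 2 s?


s = t/T = 2/9 = 0.2222
p(t) = p0 + (pf-p0)*s
= 2.5 + (11.3 - 2.5) * 0.2222
= 4.4556


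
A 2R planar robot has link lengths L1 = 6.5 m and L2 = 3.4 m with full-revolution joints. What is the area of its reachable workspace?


r_max = L1 + L2 = 9.9 m
r_min = |L1 - L2| = 3.1 m
Area = pi*(r_max^2 - r_min^2)
= pi*(98.01 - 9.61)
= pi * 88.4
= 277.7168 m^2


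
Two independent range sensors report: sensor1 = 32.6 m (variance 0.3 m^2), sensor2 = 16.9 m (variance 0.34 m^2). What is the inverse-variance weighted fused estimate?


w1 = (1/var1) / (1/var1 + 1/var2)
   = 3.3333 / (3.3333 + 2.9412) = 0.5312
w2 = 1 - w1 = 0.4688
fused = w1*s1 + w2*s2 = 17.3188 + 7.9219
= 25.2406 m


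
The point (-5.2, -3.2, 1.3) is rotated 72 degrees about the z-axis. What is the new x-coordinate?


Rotation about z-axis: x' = x*cos(theta) - y*sin(theta)
= -5.2 * 0.309 - -3.2 * 0.9511
= 1.4365


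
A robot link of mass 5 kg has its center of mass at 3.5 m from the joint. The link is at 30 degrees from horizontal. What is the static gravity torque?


tau = m*g*L*cos(angle)
= 5 * 9.81 * 3.5 * cos(30 deg)
= 5 * 9.81 * 3.5 * 0.866
= 148.6749 Nm


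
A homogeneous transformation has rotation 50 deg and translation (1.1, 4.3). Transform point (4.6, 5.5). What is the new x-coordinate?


x' = cos(theta)*px - sin(theta)*py + tx
= 0.6428*4.6 - 0.766*5.5 + 1.1
= -0.1564


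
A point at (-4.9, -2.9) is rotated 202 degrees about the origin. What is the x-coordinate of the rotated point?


x' = x*cos(theta) - y*sin(theta)
cos(202 deg) = -0.9272, sin(202 deg) = -0.3746
x' = -4.9 * -0.9272 - -2.9 * -0.3746
= 4.5432 - 1.0864
= 3.4568


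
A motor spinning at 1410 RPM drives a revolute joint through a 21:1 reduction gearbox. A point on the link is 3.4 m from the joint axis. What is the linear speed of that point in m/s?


omega_motor = 1410 * 2*pi/60 = 147.6549 rad/s
omega_joint = omega_motor / 21 = 7.0312 rad/s
v = omega_joint * r = 7.0312 * 3.4
= 23.906 m/s


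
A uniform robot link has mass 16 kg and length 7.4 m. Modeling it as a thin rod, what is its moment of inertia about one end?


I = (1/3) * m * L^2
= (1/3) * 16 * 7.4^2
= 0.333333 * 16 * 54.76
= 292.0533 kg*m^2


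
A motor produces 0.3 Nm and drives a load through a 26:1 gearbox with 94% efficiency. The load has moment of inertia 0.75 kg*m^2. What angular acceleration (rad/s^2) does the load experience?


tau_out = tau_motor * N * eta
= 0.3 * 26 * 0.94 = 7.332 Nm
alpha = tau_out / I = 7.332 / 0.75
= 9.776 rad/s^2


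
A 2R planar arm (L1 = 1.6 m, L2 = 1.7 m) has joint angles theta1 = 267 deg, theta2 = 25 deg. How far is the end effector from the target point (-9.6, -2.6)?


End effector via forward kinematics:
x = L1*cos(t1) + L2*cos(t1+t2) = 0.5531
y = L1*sin(t1) + L2*sin(t1+t2) = -3.174
Distance to target:
d = sqrt((-9.6 - 0.5531)^2 + (-2.6 - -3.174)^2)
= sqrt(103.0853 + 0.3295)
= 10.1693 m


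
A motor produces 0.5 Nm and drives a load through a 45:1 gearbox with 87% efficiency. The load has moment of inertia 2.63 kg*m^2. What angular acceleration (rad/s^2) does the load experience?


tau_out = tau_motor * N * eta
= 0.5 * 45 * 0.87 = 19.575 Nm
alpha = tau_out / I = 19.575 / 2.63
= 7.443 rad/s^2


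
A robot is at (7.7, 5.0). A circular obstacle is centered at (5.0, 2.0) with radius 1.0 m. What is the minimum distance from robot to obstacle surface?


center_dist = sqrt((7.7-5.0)^2 + (5.0-2.0)^2)
= sqrt(7.29 + 9.0)
= 4.0361
min_dist = center_dist - radius = 4.0361 - 1.0 = 3.0361 m


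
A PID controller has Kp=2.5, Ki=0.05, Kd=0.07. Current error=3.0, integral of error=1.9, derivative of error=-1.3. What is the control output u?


u = Kp*e + Ki*int(e) + Kd*de/dt
= 2.5*3.0 + 0.05*1.9 + 0.07*(-1.3)
= 7.5 + 0.095 + -0.091
= 7.504


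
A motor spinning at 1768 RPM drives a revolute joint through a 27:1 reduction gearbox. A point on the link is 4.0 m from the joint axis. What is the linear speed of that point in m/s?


omega_motor = 1768 * 2*pi/60 = 185.1445 rad/s
omega_joint = omega_motor / 27 = 6.8572 rad/s
v = omega_joint * r = 6.8572 * 4.0
= 27.4288 m/s


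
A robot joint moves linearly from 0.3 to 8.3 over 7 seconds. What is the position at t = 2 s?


s = t/T = 2/7 = 0.2857
p(t) = p0 + (pf-p0)*s
= 0.3 + (8.3 - 0.3) * 0.2857
= 2.5857


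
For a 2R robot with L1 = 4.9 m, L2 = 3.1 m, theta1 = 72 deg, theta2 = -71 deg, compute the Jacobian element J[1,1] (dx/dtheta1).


J[1,1] = -L1*sin(t1) - L2*sin(t1+t2)
= -4.9*sin(72) - 3.1*sin(1)
= -4.7143


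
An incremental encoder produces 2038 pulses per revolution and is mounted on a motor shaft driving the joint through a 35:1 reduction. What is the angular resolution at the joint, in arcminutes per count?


counts per rev = 2038
effective counts at joint = 2038 * 35 = 71330
resolution = 360*60 / 71330
= 0.3028 arcmin/count


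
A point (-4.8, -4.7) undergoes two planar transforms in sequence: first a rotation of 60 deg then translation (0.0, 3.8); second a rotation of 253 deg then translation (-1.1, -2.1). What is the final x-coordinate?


After transform 1:
x1 = cos(60)*-4.8 - sin(60)*-4.7 + 0.0 = 1.6703
y1 = sin(60)*-4.8 + cos(60)*-4.7 + 3.8 = -2.7069
After transform 2:
x2 = cos(253)*1.6703 - sin(253)*-2.7069 + -1.1
= -4.177


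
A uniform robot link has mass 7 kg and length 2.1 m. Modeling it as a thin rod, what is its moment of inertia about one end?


I = (1/3) * m * L^2
= (1/3) * 7 * 2.1^2
= 0.333333 * 7 * 4.41
= 10.29 kg*m^2


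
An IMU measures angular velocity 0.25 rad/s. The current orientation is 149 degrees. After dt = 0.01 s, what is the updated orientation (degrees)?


delta_theta = w * dt = 0.25 * 0.01 = 0.0025 rad
= 0.1432 deg
theta_new = 149 + 0.1432 = 149.1432 deg


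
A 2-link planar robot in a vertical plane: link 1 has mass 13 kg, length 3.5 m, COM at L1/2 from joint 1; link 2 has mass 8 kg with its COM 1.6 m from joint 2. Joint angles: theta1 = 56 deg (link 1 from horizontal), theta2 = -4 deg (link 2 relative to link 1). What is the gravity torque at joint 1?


Horizontal distance from joint 1 to link-1 COM:
  x_c1 = (L1/2)*cos(t1) = 1.75 * 0.5592 = 0.9786 m
Horizontal distance from joint 1 to link-2 COM:
  x_c2 = L1*cos(t1) + Lc2*cos(t1+t2)
       = 3.5*0.5592 + 1.6*0.6157 = 2.9422 m
tau1 = m1*g*x_c1 + m2*g*x_c2
     = 13*9.81*0.9786 + 8*9.81*2.9422
     = 124.7993 + 230.9065
     = 355.7058 Nm


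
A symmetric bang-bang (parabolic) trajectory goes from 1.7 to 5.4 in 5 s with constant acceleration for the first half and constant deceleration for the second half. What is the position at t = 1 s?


Symmetric rest-to-rest: each phase covers (pf-p0)/2 in time T/2. 0.5*a*(T/2)^2 = (pf-p0)/2 => a = 4*(pf-p0)/T^2
a = 4*(5.4-1.7)/5^2 = 0.592
t = 1 is in the acceleration phase (t <= T/2).
p = p0 + 0.5*a*t^2 = 1.7 + 0.5*0.592*1^2
= 1.996


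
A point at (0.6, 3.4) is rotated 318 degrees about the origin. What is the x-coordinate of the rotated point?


x' = x*cos(theta) - y*sin(theta)
cos(318 deg) = 0.7431, sin(318 deg) = -0.6691
x' = 0.6 * 0.7431 - 3.4 * -0.6691
= 0.4459 - -2.275
= 2.7209


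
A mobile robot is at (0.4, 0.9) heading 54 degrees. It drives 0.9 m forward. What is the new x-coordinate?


x_new = x0 + d*cos(theta)
= 0.4 + 0.9*cos(54)
= 0.4 + 0.529
= 0.929


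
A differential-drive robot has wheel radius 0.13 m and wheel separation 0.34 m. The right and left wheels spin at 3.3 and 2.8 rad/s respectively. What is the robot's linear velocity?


vR = r*wR = 0.13*3.3 = 0.429 m/s
vL = r*wL = 0.13*2.8 = 0.364 m/s
v = (vR+vL)/2 = 0.3965 m/s
omega = (vR-vL)/L = 0.1912 rad/s
linear velocity = 0.3965 m/s


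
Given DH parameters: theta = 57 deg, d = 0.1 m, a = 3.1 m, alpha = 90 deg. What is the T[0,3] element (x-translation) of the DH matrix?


T[0,3] = a * cos(theta)
= 3.1 * cos(57 deg)
= 3.1 * 0.5446
= 1.6884


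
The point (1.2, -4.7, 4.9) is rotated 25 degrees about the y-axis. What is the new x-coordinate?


Rotation about y-axis: x' = x*cos(theta) + z*sin(theta)
= 1.2 * 0.9063 + 4.9 * 0.4226
= 3.1584


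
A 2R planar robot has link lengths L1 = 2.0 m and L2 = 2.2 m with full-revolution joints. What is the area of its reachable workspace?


r_max = L1 + L2 = 4.2 m
r_min = |L1 - L2| = 0.2 m
Area = pi*(r_max^2 - r_min^2)
= pi*(17.64 - 0.04)
= pi * 17.6
= 55.292 m^2


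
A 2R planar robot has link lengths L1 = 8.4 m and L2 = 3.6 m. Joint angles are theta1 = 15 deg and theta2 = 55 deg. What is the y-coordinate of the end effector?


Convert angles to radians: theta1 = 0.2618, theta2 = 0.9599
y = L1*sin(theta1) + L2*sin(theta1+theta2)
y = 2.1741 + 3.3829
y = 5.557


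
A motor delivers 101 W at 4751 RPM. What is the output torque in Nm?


omega = 4751 * 2*pi/60 = 497.5236 rad/s
tau = P / omega = 101 / 497.5236
= 0.203 Nm


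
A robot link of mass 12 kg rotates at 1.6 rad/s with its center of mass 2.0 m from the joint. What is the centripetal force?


F = m * omega^2 * r
= 12 * 1.6^2 * 2.0
= 12 * 2.56 * 2.0
= 61.44 N


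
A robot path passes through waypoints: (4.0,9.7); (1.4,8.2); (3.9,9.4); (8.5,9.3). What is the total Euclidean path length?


Segment lengths:
  seg1 = sqrt((-2.6)^2 + (-1.5)^2) = 3.0017
  seg2 = sqrt((2.5)^2 + (1.2)^2) = 2.7731
  seg3 = sqrt((4.6)^2 + (-0.1)^2) = 4.6011
Total = 10.3758


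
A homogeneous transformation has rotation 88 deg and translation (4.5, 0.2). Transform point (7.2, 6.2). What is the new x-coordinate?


x' = cos(theta)*px - sin(theta)*py + tx
= 0.0349*7.2 - 0.9994*6.2 + 4.5
= -1.4449


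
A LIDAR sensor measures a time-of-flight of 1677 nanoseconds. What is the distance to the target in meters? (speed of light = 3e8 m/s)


tof = 1677 ns = 1.677e-06 s
dist = c * tof / 2
= 3e8 * 1.677e-06 / 2
= 251.55 m


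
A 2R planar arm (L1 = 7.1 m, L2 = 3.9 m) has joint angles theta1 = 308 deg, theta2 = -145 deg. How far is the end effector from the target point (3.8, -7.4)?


End effector via forward kinematics:
x = L1*cos(t1) + L2*cos(t1+t2) = 0.6416
y = L1*sin(t1) + L2*sin(t1+t2) = -4.4546
Distance to target:
d = sqrt((3.8 - 0.6416)^2 + (-7.4 - -4.4546)^2)
= sqrt(9.9754 + 8.6752)
= 4.3186 m


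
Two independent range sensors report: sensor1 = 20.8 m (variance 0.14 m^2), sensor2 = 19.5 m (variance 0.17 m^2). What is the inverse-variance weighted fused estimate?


w1 = (1/var1) / (1/var1 + 1/var2)
   = 7.1429 / (7.1429 + 5.8824) = 0.5484
w2 = 1 - w1 = 0.4516
fused = w1*s1 + w2*s2 = 11.4065 + 8.8065
= 20.2129 m


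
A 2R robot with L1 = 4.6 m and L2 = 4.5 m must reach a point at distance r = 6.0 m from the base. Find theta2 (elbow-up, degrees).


cos(theta2) = (r^2 - L1^2 - L2^2) / (2*L1*L2)
cos(theta2) = (36.0 - 21.16 - 20.25) / 41.4
cos(theta2) = -0.130676
theta2 = 97.5087 degrees


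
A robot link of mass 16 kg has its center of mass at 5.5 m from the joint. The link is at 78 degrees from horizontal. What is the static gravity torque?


tau = m*g*L*cos(angle)
= 16 * 9.81 * 5.5 * cos(78 deg)
= 16 * 9.81 * 5.5 * 0.2079
= 179.486 Nm


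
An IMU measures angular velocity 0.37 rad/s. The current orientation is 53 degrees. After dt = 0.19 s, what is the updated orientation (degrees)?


delta_theta = w * dt = 0.37 * 0.19 = 0.0703 rad
= 4.0279 deg
theta_new = 53 + 4.0279 = 57.0279 deg


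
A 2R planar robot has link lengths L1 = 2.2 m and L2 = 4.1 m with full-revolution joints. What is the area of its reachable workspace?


r_max = L1 + L2 = 6.3 m
r_min = |L1 - L2| = 1.9 m
Area = pi*(r_max^2 - r_min^2)
= pi*(39.69 - 3.61)
= pi * 36.08
= 113.3487 m^2


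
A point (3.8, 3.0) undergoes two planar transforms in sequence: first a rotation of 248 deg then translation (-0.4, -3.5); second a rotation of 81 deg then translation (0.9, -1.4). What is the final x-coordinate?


After transform 1:
x1 = cos(248)*3.8 - sin(248)*3.0 + -0.4 = 0.958
y1 = sin(248)*3.8 + cos(248)*3.0 + -3.5 = -8.1471
After transform 2:
x2 = cos(81)*0.958 - sin(81)*-8.1471 + 0.9
= 9.0967


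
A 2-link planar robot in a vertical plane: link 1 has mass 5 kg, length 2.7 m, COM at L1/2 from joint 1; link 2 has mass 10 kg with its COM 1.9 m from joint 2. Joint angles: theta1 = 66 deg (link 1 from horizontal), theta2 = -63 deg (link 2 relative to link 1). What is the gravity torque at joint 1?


Horizontal distance from joint 1 to link-1 COM:
  x_c1 = (L1/2)*cos(t1) = 1.35 * 0.4067 = 0.5491 m
Horizontal distance from joint 1 to link-2 COM:
  x_c2 = L1*cos(t1) + Lc2*cos(t1+t2)
       = 2.7*0.4067 + 1.9*0.9986 = 2.9956 m
tau1 = m1*g*x_c1 + m2*g*x_c2
     = 5*9.81*0.5491 + 10*9.81*2.9956
     = 26.9331 + 293.8669
     = 320.8 Nm


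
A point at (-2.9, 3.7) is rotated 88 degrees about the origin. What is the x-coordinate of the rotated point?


x' = x*cos(theta) - y*sin(theta)
cos(88 deg) = 0.0349, sin(88 deg) = 0.9994
x' = -2.9 * 0.0349 - 3.7 * 0.9994
= -0.1012 - 3.6977
= -3.799


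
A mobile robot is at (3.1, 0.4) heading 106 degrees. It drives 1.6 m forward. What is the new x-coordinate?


x_new = x0 + d*cos(theta)
= 3.1 + 1.6*cos(106)
= 3.1 + -0.441
= 2.659


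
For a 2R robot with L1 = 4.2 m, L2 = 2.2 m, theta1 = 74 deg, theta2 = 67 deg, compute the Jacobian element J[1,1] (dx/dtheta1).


J[1,1] = -L1*sin(t1) - L2*sin(t1+t2)
= -4.2*sin(74) - 2.2*sin(141)
= -5.4218


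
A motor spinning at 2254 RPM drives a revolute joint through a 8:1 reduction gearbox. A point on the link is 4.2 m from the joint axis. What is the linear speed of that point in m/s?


omega_motor = 2254 * 2*pi/60 = 236.0383 rad/s
omega_joint = omega_motor / 8 = 29.5048 rad/s
v = omega_joint * r = 29.5048 * 4.2
= 123.9201 m/s


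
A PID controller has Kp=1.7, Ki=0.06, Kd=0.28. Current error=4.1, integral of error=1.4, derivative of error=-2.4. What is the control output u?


u = Kp*e + Ki*int(e) + Kd*de/dt
= 1.7*4.1 + 0.06*1.4 + 0.28*(-2.4)
= 6.97 + 0.084 + -0.672
= 6.382


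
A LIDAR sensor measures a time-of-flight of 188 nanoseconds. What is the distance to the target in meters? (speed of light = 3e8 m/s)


tof = 188 ns = 1.88e-07 s
dist = c * tof / 2
= 3e8 * 1.88e-07 / 2
= 28.2 m


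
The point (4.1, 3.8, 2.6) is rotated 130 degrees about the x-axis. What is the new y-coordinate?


Rotation about x-axis: y' = y*cos(theta) - z*sin(theta)
= 3.8 * -0.6428 - 2.6 * 0.766
= -4.4343


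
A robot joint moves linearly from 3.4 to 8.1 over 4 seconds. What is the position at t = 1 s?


s = t/T = 1/4 = 0.25
p(t) = p0 + (pf-p0)*s
= 3.4 + (8.1 - 3.4) * 0.25
= 4.575


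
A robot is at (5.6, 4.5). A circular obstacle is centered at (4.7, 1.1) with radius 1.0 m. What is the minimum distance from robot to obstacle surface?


center_dist = sqrt((5.6-4.7)^2 + (4.5-1.1)^2)
= sqrt(0.81 + 11.56)
= 3.5171
min_dist = center_dist - radius = 3.5171 - 1.0 = 2.5171 m


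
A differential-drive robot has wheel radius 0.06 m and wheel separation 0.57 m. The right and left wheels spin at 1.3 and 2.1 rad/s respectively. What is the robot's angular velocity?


vR = r*wR = 0.06*1.3 = 0.078 m/s
vL = r*wL = 0.06*2.1 = 0.126 m/s
v = (vR+vL)/2 = 0.102 m/s
omega = (vR-vL)/L = -0.0842 rad/s
angular velocity = -0.0842 rad/s


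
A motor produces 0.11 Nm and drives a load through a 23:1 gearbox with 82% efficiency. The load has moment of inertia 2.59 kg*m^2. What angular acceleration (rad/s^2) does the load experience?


tau_out = tau_motor * N * eta
= 0.11 * 23 * 0.82 = 2.0746 Nm
alpha = tau_out / I = 2.0746 / 2.59
= 0.801 rad/s^2


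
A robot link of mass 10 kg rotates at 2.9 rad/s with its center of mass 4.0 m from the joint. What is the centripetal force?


F = m * omega^2 * r
= 10 * 2.9^2 * 4.0
= 10 * 8.41 * 4.0
= 336.4 N


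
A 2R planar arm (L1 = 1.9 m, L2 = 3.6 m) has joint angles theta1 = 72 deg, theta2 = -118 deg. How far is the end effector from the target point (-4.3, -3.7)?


End effector via forward kinematics:
x = L1*cos(t1) + L2*cos(t1+t2) = 3.0879
y = L1*sin(t1) + L2*sin(t1+t2) = -0.7826
Distance to target:
d = sqrt((-4.3 - 3.0879)^2 + (-3.7 - -0.7826)^2)
= sqrt(54.5811 + 8.5111)
= 7.9431 m


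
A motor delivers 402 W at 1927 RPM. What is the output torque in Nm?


omega = 1927 * 2*pi/60 = 201.795 rad/s
tau = P / omega = 402 / 201.795
= 1.9921 Nm


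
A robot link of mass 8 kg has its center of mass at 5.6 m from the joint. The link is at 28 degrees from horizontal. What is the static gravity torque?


tau = m*g*L*cos(angle)
= 8 * 9.81 * 5.6 * cos(28 deg)
= 8 * 9.81 * 5.6 * 0.8829
= 388.0449 Nm


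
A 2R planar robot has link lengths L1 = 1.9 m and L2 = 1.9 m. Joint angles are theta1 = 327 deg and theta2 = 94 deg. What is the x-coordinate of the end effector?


Convert angles to radians: theta1 = 5.7072, theta2 = 1.6406
x = L1*cos(theta1) + L2*cos(theta1+theta2)
x = 1.5935 + 0.9211
x = 2.5146


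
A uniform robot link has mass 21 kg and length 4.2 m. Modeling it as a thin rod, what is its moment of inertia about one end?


I = (1/3) * m * L^2
= (1/3) * 21 * 4.2^2
= 0.333333 * 21 * 17.64
= 123.48 kg*m^2


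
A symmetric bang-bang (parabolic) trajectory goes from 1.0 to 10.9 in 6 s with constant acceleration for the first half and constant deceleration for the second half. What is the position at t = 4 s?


Symmetric rest-to-rest: each phase covers (pf-p0)/2 in time T/2. 0.5*a*(T/2)^2 = (pf-p0)/2 => a = 4*(pf-p0)/T^2
a = 4*(10.9-1.0)/6^2 = 1.1
t = 4 is in the deceleration phase (t > T/2).
p = pf - 0.5*a*(T-t)^2 = 10.9 - 0.5*1.1*2^2
= 8.7


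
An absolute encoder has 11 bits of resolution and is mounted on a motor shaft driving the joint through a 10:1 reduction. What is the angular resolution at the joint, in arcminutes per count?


counts = 2^11 = 2048
effective counts at joint = 2048 * 10 = 20480
resolution = 360*60 / 20480
= 1.0547 arcmin/count


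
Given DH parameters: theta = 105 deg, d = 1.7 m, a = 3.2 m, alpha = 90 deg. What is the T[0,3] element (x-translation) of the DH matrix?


T[0,3] = a * cos(theta)
= 3.2 * cos(105 deg)
= 3.2 * -0.2588
= -0.8282


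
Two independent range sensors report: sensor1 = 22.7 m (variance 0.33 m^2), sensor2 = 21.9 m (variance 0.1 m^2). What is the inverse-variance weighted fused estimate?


w1 = (1/var1) / (1/var1 + 1/var2)
   = 3.0303 / (3.0303 + 10.0) = 0.2326
w2 = 1 - w1 = 0.7674
fused = w1*s1 + w2*s2 = 5.2791 + 16.807
= 22.086 m


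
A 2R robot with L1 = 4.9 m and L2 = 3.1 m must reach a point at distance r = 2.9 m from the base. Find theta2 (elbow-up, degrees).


cos(theta2) = (r^2 - L1^2 - L2^2) / (2*L1*L2)
cos(theta2) = (8.41 - 24.01 - 9.61) / 30.38
cos(theta2) = -0.829822
theta2 = 146.0805 degrees


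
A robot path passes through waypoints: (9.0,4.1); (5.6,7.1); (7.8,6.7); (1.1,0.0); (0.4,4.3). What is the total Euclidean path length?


Segment lengths:
  seg1 = sqrt((-3.4)^2 + (3.0)^2) = 4.5343
  seg2 = sqrt((2.2)^2 + (-0.4)^2) = 2.2361
  seg3 = sqrt((-6.7)^2 + (-6.7)^2) = 9.4752
  seg4 = sqrt((-0.7)^2 + (4.3)^2) = 4.3566
Total = 20.6022


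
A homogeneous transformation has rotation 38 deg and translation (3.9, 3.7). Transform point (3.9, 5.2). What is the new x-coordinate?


x' = cos(theta)*px - sin(theta)*py + tx
= 0.788*3.9 - 0.6157*5.2 + 3.9
= 3.7718


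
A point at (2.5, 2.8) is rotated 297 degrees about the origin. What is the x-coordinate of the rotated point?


x' = x*cos(theta) - y*sin(theta)
cos(297 deg) = 0.454, sin(297 deg) = -0.891
x' = 2.5 * 0.454 - 2.8 * -0.891
= 1.135 - -2.4948
= 3.6298


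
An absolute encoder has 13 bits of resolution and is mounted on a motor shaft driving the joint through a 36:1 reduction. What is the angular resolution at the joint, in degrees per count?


counts = 2^13 = 8192
effective counts at joint = 8192 * 36 = 294912
resolution = 360 / 294912
= 0.0012 deg/count


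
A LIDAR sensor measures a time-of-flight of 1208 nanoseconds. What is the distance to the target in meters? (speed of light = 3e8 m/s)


tof = 1208 ns = 1.208e-06 s
dist = c * tof / 2
= 3e8 * 1.208e-06 / 2
= 181.2 m


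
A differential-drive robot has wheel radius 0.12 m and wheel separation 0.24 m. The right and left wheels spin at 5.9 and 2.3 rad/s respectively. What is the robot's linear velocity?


vR = r*wR = 0.12*5.9 = 0.708 m/s
vL = r*wL = 0.12*2.3 = 0.276 m/s
v = (vR+vL)/2 = 0.492 m/s
omega = (vR-vL)/L = 1.8 rad/s
linear velocity = 0.492 m/s


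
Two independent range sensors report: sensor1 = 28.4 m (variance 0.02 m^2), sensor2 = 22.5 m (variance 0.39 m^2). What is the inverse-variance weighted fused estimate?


w1 = (1/var1) / (1/var1 + 1/var2)
   = 50.0 / (50.0 + 2.5641) = 0.9512
w2 = 1 - w1 = 0.0488
fused = w1*s1 + w2*s2 = 27.0146 + 1.0976
= 28.1122 m


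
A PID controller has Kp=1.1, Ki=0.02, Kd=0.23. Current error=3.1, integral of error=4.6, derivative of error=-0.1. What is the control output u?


u = Kp*e + Ki*int(e) + Kd*de/dt
= 1.1*3.1 + 0.02*4.6 + 0.23*(-0.1)
= 3.41 + 0.092 + -0.023
= 3.479


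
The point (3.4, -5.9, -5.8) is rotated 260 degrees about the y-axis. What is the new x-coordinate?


Rotation about y-axis: x' = x*cos(theta) + z*sin(theta)
= 3.4 * -0.1736 + -5.8 * -0.9848
= 5.1215


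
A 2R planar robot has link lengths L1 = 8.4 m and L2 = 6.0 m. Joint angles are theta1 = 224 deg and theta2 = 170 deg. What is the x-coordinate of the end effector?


Convert angles to radians: theta1 = 3.9095, theta2 = 2.9671
x = L1*cos(theta1) + L2*cos(theta1+theta2)
x = -6.0425 + 4.9742
x = -1.0682


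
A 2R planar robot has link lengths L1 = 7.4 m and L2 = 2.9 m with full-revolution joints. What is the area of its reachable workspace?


r_max = L1 + L2 = 10.3 m
r_min = |L1 - L2| = 4.5 m
Area = pi*(r_max^2 - r_min^2)
= pi*(106.09 - 20.25)
= pi * 85.84
= 269.6743 m^2


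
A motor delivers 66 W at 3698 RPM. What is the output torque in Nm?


omega = 3698 * 2*pi/60 = 387.2537 rad/s
tau = P / omega = 66 / 387.2537
= 0.1704 Nm


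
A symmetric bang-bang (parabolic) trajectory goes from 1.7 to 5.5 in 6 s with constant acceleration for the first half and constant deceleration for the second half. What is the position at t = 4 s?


Symmetric rest-to-rest: each phase covers (pf-p0)/2 in time T/2. 0.5*a*(T/2)^2 = (pf-p0)/2 => a = 4*(pf-p0)/T^2
a = 4*(5.5-1.7)/6^2 = 0.4222
t = 4 is in the deceleration phase (t > T/2).
p = pf - 0.5*a*(T-t)^2 = 5.5 - 0.5*0.4222*2^2
= 4.6556


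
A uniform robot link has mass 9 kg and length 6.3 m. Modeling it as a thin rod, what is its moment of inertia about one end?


I = (1/3) * m * L^2
= (1/3) * 9 * 6.3^2
= 0.333333 * 9 * 39.69
= 119.07 kg*m^2


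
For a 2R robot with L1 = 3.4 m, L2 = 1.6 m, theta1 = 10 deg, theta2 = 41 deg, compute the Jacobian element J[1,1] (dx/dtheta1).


J[1,1] = -L1*sin(t1) - L2*sin(t1+t2)
= -3.4*sin(10) - 1.6*sin(51)
= -1.8338


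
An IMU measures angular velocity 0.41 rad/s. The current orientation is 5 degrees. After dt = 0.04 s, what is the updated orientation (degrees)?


delta_theta = w * dt = 0.41 * 0.04 = 0.0164 rad
= 0.9397 deg
theta_new = 5 + 0.9397 = 5.9397 deg


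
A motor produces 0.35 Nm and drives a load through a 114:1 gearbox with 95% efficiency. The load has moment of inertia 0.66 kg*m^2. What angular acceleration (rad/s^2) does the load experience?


tau_out = tau_motor * N * eta
= 0.35 * 114 * 0.95 = 37.905 Nm
alpha = tau_out / I = 37.905 / 0.66
= 57.4318 rad/s^2


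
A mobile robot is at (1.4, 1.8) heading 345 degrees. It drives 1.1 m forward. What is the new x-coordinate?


x_new = x0 + d*cos(theta)
= 1.4 + 1.1*cos(345)
= 1.4 + 1.0625
= 2.4625


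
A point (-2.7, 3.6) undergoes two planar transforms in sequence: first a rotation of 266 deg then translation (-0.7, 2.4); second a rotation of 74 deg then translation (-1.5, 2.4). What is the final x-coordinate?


After transform 1:
x1 = cos(266)*-2.7 - sin(266)*3.6 + -0.7 = 3.0796
y1 = sin(266)*-2.7 + cos(266)*3.6 + 2.4 = 4.8423
After transform 2:
x2 = cos(74)*3.0796 - sin(74)*4.8423 + -1.5
= -5.3059


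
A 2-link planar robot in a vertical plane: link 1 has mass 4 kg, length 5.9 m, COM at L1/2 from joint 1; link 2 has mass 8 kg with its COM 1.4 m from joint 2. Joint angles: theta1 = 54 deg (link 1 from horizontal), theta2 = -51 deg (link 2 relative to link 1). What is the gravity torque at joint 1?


Horizontal distance from joint 1 to link-1 COM:
  x_c1 = (L1/2)*cos(t1) = 2.95 * 0.5878 = 1.734 m
Horizontal distance from joint 1 to link-2 COM:
  x_c2 = L1*cos(t1) + Lc2*cos(t1+t2)
       = 5.9*0.5878 + 1.4*0.9986 = 4.866 m
tau1 = m1*g*x_c1 + m2*g*x_c2
     = 4*9.81*1.734 + 8*9.81*4.866
     = 68.0408 + 381.8848
     = 449.9257 Nm


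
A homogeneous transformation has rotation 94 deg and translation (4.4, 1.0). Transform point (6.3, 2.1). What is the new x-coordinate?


x' = cos(theta)*px - sin(theta)*py + tx
= -0.0698*6.3 - 0.9976*2.1 + 4.4
= 1.8656


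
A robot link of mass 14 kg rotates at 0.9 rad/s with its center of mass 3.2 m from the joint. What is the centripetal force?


F = m * omega^2 * r
= 14 * 0.9^2 * 3.2
= 14 * 0.81 * 3.2
= 36.288 N


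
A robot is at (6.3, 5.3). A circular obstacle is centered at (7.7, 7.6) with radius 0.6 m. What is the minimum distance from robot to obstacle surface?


center_dist = sqrt((6.3-7.7)^2 + (5.3-7.6)^2)
= sqrt(1.96 + 5.29)
= 2.6926
min_dist = center_dist - radius = 2.6926 - 0.6 = 2.0926 m


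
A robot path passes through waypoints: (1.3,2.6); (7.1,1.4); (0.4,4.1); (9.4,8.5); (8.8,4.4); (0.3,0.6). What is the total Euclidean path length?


Segment lengths:
  seg1 = sqrt((5.8)^2 + (-1.2)^2) = 5.9228
  seg2 = sqrt((-6.7)^2 + (2.7)^2) = 7.2236
  seg3 = sqrt((9.0)^2 + (4.4)^2) = 10.018
  seg4 = sqrt((-0.6)^2 + (-4.1)^2) = 4.1437
  seg5 = sqrt((-8.5)^2 + (-3.8)^2) = 9.3107
Total = 36.6188


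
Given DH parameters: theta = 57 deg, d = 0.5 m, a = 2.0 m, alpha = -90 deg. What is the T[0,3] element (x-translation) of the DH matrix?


T[0,3] = a * cos(theta)
= 2.0 * cos(57 deg)
= 2.0 * 0.5446
= 1.0893


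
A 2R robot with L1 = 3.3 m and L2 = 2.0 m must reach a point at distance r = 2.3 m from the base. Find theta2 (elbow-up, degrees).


cos(theta2) = (r^2 - L1^2 - L2^2) / (2*L1*L2)
cos(theta2) = (5.29 - 10.89 - 4.0) / 13.2
cos(theta2) = -0.727273
theta2 = 136.6582 degrees


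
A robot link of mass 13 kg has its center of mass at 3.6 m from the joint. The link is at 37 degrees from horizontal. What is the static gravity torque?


tau = m*g*L*cos(angle)
= 13 * 9.81 * 3.6 * cos(37 deg)
= 13 * 9.81 * 3.6 * 0.7986
= 366.66 Nm


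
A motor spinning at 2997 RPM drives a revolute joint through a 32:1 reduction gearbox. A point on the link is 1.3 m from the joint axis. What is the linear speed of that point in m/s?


omega_motor = 2997 * 2*pi/60 = 313.8451 rad/s
omega_joint = omega_motor / 32 = 9.8077 rad/s
v = omega_joint * r = 9.8077 * 1.3
= 12.75 m/s


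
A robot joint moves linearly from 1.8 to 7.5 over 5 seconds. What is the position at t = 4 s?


s = t/T = 4/5 = 0.8
p(t) = p0 + (pf-p0)*s
= 1.8 + (7.5 - 1.8) * 0.8
= 6.36


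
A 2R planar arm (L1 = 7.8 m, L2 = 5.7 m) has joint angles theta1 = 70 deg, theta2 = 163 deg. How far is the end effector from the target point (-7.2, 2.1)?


End effector via forward kinematics:
x = L1*cos(t1) + L2*cos(t1+t2) = -0.7626
y = L1*sin(t1) + L2*sin(t1+t2) = 2.7774
Distance to target:
d = sqrt((-7.2 - -0.7626)^2 + (2.1 - 2.7774)^2)
= sqrt(41.4403 + 0.4588)
= 6.473 m


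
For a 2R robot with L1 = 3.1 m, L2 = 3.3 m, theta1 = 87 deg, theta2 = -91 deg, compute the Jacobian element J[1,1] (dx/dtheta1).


J[1,1] = -L1*sin(t1) - L2*sin(t1+t2)
= -3.1*sin(87) - 3.3*sin(-4)
= -2.8656


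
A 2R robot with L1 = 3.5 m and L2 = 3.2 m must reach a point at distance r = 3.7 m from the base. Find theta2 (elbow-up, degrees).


cos(theta2) = (r^2 - L1^2 - L2^2) / (2*L1*L2)
cos(theta2) = (13.69 - 12.25 - 10.24) / 22.4
cos(theta2) = -0.392857
theta2 = 113.1324 degrees


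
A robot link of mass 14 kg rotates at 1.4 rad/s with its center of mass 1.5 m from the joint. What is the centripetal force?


F = m * omega^2 * r
= 14 * 1.4^2 * 1.5
= 14 * 1.96 * 1.5
= 41.16 N


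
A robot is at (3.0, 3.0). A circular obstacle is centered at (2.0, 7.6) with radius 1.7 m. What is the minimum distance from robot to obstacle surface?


center_dist = sqrt((3.0-2.0)^2 + (3.0-7.6)^2)
= sqrt(1.0 + 21.16)
= 4.7074
min_dist = center_dist - radius = 4.7074 - 1.7 = 3.0074 m


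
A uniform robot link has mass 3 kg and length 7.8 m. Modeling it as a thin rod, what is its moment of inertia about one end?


I = (1/3) * m * L^2
= (1/3) * 3 * 7.8^2
= 0.333333 * 3 * 60.84
= 60.84 kg*m^2


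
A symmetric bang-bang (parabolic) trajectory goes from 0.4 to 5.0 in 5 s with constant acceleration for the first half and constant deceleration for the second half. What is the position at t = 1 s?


Symmetric rest-to-rest: each phase covers (pf-p0)/2 in time T/2. 0.5*a*(T/2)^2 = (pf-p0)/2 => a = 4*(pf-p0)/T^2
a = 4*(5.0-0.4)/5^2 = 0.736
t = 1 is in the acceleration phase (t <= T/2).
p = p0 + 0.5*a*t^2 = 0.4 + 0.5*0.736*1^2
= 0.768


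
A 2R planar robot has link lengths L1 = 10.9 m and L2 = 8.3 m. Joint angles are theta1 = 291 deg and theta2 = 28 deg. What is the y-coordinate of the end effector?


Convert angles to radians: theta1 = 5.0789, theta2 = 0.4887
y = L1*sin(theta1) + L2*sin(theta1+theta2)
y = -10.176 + -5.4453
y = -15.6213


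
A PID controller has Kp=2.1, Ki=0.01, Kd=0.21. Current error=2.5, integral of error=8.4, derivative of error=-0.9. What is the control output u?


u = Kp*e + Ki*int(e) + Kd*de/dt
= 2.1*2.5 + 0.01*8.4 + 0.21*(-0.9)
= 5.25 + 0.084 + -0.189
= 5.145


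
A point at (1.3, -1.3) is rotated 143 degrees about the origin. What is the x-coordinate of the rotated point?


x' = x*cos(theta) - y*sin(theta)
cos(143 deg) = -0.7986, sin(143 deg) = 0.6018
x' = 1.3 * -0.7986 - -1.3 * 0.6018
= -1.0382 - -0.7824
= -0.2559


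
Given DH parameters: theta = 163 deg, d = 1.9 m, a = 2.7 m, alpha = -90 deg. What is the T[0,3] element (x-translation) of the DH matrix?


T[0,3] = a * cos(theta)
= 2.7 * cos(163 deg)
= 2.7 * -0.9563
= -2.582


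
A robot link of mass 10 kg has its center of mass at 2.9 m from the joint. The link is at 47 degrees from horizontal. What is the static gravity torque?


tau = m*g*L*cos(angle)
= 10 * 9.81 * 2.9 * cos(47 deg)
= 10 * 9.81 * 2.9 * 0.682
= 194.0217 Nm


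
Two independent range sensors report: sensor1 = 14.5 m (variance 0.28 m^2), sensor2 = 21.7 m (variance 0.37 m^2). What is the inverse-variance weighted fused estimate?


w1 = (1/var1) / (1/var1 + 1/var2)
   = 3.5714 / (3.5714 + 2.7027) = 0.5692
w2 = 1 - w1 = 0.4308
fused = w1*s1 + w2*s2 = 8.2538 + 9.3477
= 17.6015 m


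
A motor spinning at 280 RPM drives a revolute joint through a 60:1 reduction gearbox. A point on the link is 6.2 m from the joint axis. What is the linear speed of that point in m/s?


omega_motor = 280 * 2*pi/60 = 29.3215 rad/s
omega_joint = omega_motor / 60 = 0.4887 rad/s
v = omega_joint * r = 0.4887 * 6.2
= 3.0299 m/s


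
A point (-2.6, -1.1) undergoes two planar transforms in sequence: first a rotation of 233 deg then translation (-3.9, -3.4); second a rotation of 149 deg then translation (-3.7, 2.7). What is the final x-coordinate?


After transform 1:
x1 = cos(233)*-2.6 - sin(233)*-1.1 + -3.9 = -3.2138
y1 = sin(233)*-2.6 + cos(233)*-1.1 + -3.4 = -0.6616
After transform 2:
x2 = cos(149)*-3.2138 - sin(149)*-0.6616 + -3.7
= -0.6045


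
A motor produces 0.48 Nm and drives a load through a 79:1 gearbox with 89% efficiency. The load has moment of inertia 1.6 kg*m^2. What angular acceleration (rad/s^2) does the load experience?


tau_out = tau_motor * N * eta
= 0.48 * 79 * 0.89 = 33.7488 Nm
alpha = tau_out / I = 33.7488 / 1.6
= 21.093 rad/s^2


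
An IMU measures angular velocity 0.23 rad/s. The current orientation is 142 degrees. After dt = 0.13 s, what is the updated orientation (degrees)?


delta_theta = w * dt = 0.23 * 0.13 = 0.0299 rad
= 1.7131 deg
theta_new = 142 + 1.7131 = 143.7131 deg


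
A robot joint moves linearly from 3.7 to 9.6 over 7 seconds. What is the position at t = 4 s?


s = t/T = 4/7 = 0.5714
p(t) = p0 + (pf-p0)*s
= 3.7 + (9.6 - 3.7) * 0.5714
= 7.0714


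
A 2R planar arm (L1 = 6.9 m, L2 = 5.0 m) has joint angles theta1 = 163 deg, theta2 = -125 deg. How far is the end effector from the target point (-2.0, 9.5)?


End effector via forward kinematics:
x = L1*cos(t1) + L2*cos(t1+t2) = -2.6584
y = L1*sin(t1) + L2*sin(t1+t2) = 5.0957
Distance to target:
d = sqrt((-2.0 - -2.6584)^2 + (9.5 - 5.0957)^2)
= sqrt(0.4336 + 19.3981)
= 4.4533 m
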